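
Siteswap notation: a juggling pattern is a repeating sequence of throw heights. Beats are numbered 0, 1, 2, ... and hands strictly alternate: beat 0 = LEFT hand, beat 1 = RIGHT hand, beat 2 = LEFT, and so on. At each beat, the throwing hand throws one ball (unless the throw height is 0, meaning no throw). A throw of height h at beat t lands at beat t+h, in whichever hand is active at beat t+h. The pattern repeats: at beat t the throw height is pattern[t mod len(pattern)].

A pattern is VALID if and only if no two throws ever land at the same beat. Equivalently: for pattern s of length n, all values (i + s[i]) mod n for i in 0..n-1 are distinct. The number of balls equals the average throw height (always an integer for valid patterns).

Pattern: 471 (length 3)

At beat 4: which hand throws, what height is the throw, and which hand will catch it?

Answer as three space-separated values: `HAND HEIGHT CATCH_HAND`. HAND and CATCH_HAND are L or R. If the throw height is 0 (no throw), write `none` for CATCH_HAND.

Answer: L 7 R

Derivation:
Beat 4: 4 mod 2 = 0, so hand = L
Throw height = pattern[4 mod 3] = pattern[1] = 7
Lands at beat 4+7=11, 11 mod 2 = 1, so catch hand = R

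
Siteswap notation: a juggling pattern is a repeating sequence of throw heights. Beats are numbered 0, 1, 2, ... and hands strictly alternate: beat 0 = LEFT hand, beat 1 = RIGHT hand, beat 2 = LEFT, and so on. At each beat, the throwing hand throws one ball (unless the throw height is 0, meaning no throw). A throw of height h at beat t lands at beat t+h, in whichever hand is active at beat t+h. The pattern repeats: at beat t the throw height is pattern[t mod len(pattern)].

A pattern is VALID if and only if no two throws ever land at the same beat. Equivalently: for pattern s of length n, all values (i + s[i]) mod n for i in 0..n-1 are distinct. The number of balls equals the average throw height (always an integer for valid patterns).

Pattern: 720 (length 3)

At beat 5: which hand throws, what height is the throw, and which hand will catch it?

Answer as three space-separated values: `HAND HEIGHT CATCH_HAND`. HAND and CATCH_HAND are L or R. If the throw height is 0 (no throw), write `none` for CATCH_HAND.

Answer: R 0 none

Derivation:
Beat 5: 5 mod 2 = 1, so hand = R
Throw height = pattern[5 mod 3] = pattern[2] = 0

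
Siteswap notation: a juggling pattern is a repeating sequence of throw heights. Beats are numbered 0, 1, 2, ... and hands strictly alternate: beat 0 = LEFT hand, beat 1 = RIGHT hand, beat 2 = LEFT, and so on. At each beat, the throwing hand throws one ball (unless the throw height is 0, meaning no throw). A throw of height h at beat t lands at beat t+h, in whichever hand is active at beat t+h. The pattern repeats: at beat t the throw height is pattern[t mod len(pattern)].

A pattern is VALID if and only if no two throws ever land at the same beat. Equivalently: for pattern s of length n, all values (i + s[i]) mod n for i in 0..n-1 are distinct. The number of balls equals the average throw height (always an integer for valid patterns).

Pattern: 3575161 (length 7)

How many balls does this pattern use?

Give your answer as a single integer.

Answer: 4

Derivation:
Pattern = [3, 5, 7, 5, 1, 6, 1], length n = 7
  position 0: throw height = 3, running sum = 3
  position 1: throw height = 5, running sum = 8
  position 2: throw height = 7, running sum = 15
  position 3: throw height = 5, running sum = 20
  position 4: throw height = 1, running sum = 21
  position 5: throw height = 6, running sum = 27
  position 6: throw height = 1, running sum = 28
Total sum = 28; balls = sum / n = 28 / 7 = 4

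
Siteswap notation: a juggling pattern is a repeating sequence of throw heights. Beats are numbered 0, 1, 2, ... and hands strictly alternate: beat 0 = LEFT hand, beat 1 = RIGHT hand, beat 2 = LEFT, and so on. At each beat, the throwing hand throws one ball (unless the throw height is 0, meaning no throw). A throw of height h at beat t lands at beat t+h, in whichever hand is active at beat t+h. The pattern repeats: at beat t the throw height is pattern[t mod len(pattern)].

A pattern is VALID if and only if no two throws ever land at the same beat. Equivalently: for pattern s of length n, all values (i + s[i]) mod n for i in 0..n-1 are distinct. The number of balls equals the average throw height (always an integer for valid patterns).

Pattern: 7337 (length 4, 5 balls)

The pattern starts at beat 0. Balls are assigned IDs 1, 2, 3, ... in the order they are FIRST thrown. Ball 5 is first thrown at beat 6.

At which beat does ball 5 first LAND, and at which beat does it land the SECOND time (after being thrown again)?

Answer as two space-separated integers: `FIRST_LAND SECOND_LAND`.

Answer: 9 12

Derivation:
Beat 0 (L): throw ball1 h=7 -> lands@7:R; in-air after throw: [b1@7:R]
Beat 1 (R): throw ball2 h=3 -> lands@4:L; in-air after throw: [b2@4:L b1@7:R]
Beat 2 (L): throw ball3 h=3 -> lands@5:R; in-air after throw: [b2@4:L b3@5:R b1@7:R]
Beat 3 (R): throw ball4 h=7 -> lands@10:L; in-air after throw: [b2@4:L b3@5:R b1@7:R b4@10:L]
Beat 4 (L): throw ball2 h=7 -> lands@11:R; in-air after throw: [b3@5:R b1@7:R b4@10:L b2@11:R]
Beat 5 (R): throw ball3 h=3 -> lands@8:L; in-air after throw: [b1@7:R b3@8:L b4@10:L b2@11:R]
Beat 6 (L): throw ball5 h=3 -> lands@9:R; in-air after throw: [b1@7:R b3@8:L b5@9:R b4@10:L b2@11:R]
Beat 7 (R): throw ball1 h=7 -> lands@14:L; in-air after throw: [b3@8:L b5@9:R b4@10:L b2@11:R b1@14:L]
Beat 8 (L): throw ball3 h=7 -> lands@15:R; in-air after throw: [b5@9:R b4@10:L b2@11:R b1@14:L b3@15:R]
Beat 9 (R): throw ball5 h=3 -> lands@12:L; in-air after throw: [b4@10:L b2@11:R b5@12:L b1@14:L b3@15:R]
Beat 10 (L): throw ball4 h=3 -> lands@13:R; in-air after throw: [b2@11:R b5@12:L b4@13:R b1@14:L b3@15:R]
Beat 11 (R): throw ball2 h=7 -> lands@18:L; in-air after throw: [b5@12:L b4@13:R b1@14:L b3@15:R b2@18:L]
Beat 12 (L): throw ball5 h=7 -> lands@19:R; in-air after throw: [b4@13:R b1@14:L b3@15:R b2@18:L b5@19:R]
Ball 5: thrown@6 h=3 -> first land @9; rethrown@9 h=3 -> second land @12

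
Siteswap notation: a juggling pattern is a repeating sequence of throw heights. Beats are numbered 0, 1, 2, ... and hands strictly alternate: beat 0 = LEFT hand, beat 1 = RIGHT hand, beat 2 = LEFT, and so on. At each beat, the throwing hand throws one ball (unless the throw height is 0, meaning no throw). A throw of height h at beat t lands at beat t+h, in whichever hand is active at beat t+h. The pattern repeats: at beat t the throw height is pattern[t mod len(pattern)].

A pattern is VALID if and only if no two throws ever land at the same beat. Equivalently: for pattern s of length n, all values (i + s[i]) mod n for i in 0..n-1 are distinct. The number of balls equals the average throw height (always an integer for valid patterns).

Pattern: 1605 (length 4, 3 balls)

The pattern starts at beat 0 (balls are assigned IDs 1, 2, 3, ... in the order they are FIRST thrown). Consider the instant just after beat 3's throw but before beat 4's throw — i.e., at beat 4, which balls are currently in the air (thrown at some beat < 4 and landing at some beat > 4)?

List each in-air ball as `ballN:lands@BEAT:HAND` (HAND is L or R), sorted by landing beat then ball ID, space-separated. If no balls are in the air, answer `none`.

Answer: ball1:lands@7:R ball2:lands@8:L

Derivation:
Beat 0 (L): throw ball1 h=1 -> lands@1:R; in-air after throw: [b1@1:R]
Beat 1 (R): throw ball1 h=6 -> lands@7:R; in-air after throw: [b1@7:R]
Beat 3 (R): throw ball2 h=5 -> lands@8:L; in-air after throw: [b1@7:R b2@8:L]
Beat 4 (L): throw ball3 h=1 -> lands@5:R; in-air after throw: [b3@5:R b1@7:R b2@8:L]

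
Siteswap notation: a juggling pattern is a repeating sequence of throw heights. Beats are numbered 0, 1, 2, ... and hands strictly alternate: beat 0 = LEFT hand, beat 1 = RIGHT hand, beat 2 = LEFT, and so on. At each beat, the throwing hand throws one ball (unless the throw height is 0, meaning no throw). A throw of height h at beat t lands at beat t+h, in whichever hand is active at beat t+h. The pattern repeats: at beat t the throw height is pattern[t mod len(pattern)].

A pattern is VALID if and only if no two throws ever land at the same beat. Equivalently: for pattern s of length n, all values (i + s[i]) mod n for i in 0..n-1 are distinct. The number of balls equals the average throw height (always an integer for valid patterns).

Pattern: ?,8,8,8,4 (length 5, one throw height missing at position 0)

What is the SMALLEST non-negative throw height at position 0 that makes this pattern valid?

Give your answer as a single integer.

Answer: 2

Derivation:
i=0: s[i]=? (unknown)
i=1: (1 + 8) mod 5 = 4
i=2: (2 + 8) mod 5 = 0
i=3: (3 + 8) mod 5 = 1
i=4: (4 + 4) mod 5 = 3
Known residues: [0, 1, 3, 4]; need a permutation of 0..4, so missing residue r = 2
Need (0 + s) mod 5 = 2; smallest s = (2 - 0) mod 5 = 2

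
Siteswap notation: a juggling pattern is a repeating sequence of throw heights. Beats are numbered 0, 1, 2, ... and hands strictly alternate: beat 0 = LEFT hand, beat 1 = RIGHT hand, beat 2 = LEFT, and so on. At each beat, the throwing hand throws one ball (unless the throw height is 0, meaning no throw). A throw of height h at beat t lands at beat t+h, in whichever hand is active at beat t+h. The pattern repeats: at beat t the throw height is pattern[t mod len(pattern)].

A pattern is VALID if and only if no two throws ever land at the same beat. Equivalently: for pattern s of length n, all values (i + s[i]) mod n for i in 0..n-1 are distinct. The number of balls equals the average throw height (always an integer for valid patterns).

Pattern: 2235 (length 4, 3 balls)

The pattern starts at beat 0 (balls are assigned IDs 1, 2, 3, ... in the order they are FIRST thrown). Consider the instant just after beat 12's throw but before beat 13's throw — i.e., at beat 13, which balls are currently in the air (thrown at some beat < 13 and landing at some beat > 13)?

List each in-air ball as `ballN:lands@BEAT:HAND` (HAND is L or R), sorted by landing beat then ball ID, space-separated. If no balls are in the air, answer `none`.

Answer: ball1:lands@14:L ball3:lands@16:L

Derivation:
Beat 0 (L): throw ball1 h=2 -> lands@2:L; in-air after throw: [b1@2:L]
Beat 1 (R): throw ball2 h=2 -> lands@3:R; in-air after throw: [b1@2:L b2@3:R]
Beat 2 (L): throw ball1 h=3 -> lands@5:R; in-air after throw: [b2@3:R b1@5:R]
Beat 3 (R): throw ball2 h=5 -> lands@8:L; in-air after throw: [b1@5:R b2@8:L]
Beat 4 (L): throw ball3 h=2 -> lands@6:L; in-air after throw: [b1@5:R b3@6:L b2@8:L]
Beat 5 (R): throw ball1 h=2 -> lands@7:R; in-air after throw: [b3@6:L b1@7:R b2@8:L]
Beat 6 (L): throw ball3 h=3 -> lands@9:R; in-air after throw: [b1@7:R b2@8:L b3@9:R]
Beat 7 (R): throw ball1 h=5 -> lands@12:L; in-air after throw: [b2@8:L b3@9:R b1@12:L]
Beat 8 (L): throw ball2 h=2 -> lands@10:L; in-air after throw: [b3@9:R b2@10:L b1@12:L]
Beat 9 (R): throw ball3 h=2 -> lands@11:R; in-air after throw: [b2@10:L b3@11:R b1@12:L]
Beat 10 (L): throw ball2 h=3 -> lands@13:R; in-air after throw: [b3@11:R b1@12:L b2@13:R]
Beat 11 (R): throw ball3 h=5 -> lands@16:L; in-air after throw: [b1@12:L b2@13:R b3@16:L]
Beat 12 (L): throw ball1 h=2 -> lands@14:L; in-air after throw: [b2@13:R b1@14:L b3@16:L]
Beat 13 (R): throw ball2 h=2 -> lands@15:R; in-air after throw: [b1@14:L b2@15:R b3@16:L]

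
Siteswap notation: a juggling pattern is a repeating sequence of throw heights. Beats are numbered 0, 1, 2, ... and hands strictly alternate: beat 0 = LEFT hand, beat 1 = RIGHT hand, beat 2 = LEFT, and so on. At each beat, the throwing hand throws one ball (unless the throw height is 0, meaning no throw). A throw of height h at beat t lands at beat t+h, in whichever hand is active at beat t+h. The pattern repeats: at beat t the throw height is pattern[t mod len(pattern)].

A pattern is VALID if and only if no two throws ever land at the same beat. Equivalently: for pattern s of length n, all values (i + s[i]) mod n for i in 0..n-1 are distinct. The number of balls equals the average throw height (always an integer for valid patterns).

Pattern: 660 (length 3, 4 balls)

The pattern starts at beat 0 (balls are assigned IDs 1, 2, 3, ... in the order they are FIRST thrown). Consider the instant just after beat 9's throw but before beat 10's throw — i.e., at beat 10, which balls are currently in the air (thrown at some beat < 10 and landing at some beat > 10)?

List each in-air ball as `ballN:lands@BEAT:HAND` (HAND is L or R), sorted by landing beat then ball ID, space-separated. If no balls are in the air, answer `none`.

Answer: ball1:lands@12:L ball2:lands@13:R ball3:lands@15:R

Derivation:
Beat 0 (L): throw ball1 h=6 -> lands@6:L; in-air after throw: [b1@6:L]
Beat 1 (R): throw ball2 h=6 -> lands@7:R; in-air after throw: [b1@6:L b2@7:R]
Beat 3 (R): throw ball3 h=6 -> lands@9:R; in-air after throw: [b1@6:L b2@7:R b3@9:R]
Beat 4 (L): throw ball4 h=6 -> lands@10:L; in-air after throw: [b1@6:L b2@7:R b3@9:R b4@10:L]
Beat 6 (L): throw ball1 h=6 -> lands@12:L; in-air after throw: [b2@7:R b3@9:R b4@10:L b1@12:L]
Beat 7 (R): throw ball2 h=6 -> lands@13:R; in-air after throw: [b3@9:R b4@10:L b1@12:L b2@13:R]
Beat 9 (R): throw ball3 h=6 -> lands@15:R; in-air after throw: [b4@10:L b1@12:L b2@13:R b3@15:R]
Beat 10 (L): throw ball4 h=6 -> lands@16:L; in-air after throw: [b1@12:L b2@13:R b3@15:R b4@16:L]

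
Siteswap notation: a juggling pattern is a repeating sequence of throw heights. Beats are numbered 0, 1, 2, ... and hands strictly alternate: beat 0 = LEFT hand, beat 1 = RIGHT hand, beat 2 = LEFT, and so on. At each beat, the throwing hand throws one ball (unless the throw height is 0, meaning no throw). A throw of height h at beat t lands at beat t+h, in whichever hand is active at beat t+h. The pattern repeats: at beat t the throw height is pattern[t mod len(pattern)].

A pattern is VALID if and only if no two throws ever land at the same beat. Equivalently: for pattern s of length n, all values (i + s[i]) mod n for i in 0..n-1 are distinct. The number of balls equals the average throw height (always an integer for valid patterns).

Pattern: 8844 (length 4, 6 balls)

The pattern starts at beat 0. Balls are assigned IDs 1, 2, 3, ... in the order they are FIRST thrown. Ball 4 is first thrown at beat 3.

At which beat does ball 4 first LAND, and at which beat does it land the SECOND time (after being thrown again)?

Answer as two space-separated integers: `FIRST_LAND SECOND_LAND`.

Answer: 7 11

Derivation:
Beat 0 (L): throw ball1 h=8 -> lands@8:L; in-air after throw: [b1@8:L]
Beat 1 (R): throw ball2 h=8 -> lands@9:R; in-air after throw: [b1@8:L b2@9:R]
Beat 2 (L): throw ball3 h=4 -> lands@6:L; in-air after throw: [b3@6:L b1@8:L b2@9:R]
Beat 3 (R): throw ball4 h=4 -> lands@7:R; in-air after throw: [b3@6:L b4@7:R b1@8:L b2@9:R]
Beat 4 (L): throw ball5 h=8 -> lands@12:L; in-air after throw: [b3@6:L b4@7:R b1@8:L b2@9:R b5@12:L]
Beat 5 (R): throw ball6 h=8 -> lands@13:R; in-air after throw: [b3@6:L b4@7:R b1@8:L b2@9:R b5@12:L b6@13:R]
Beat 6 (L): throw ball3 h=4 -> lands@10:L; in-air after throw: [b4@7:R b1@8:L b2@9:R b3@10:L b5@12:L b6@13:R]
Beat 7 (R): throw ball4 h=4 -> lands@11:R; in-air after throw: [b1@8:L b2@9:R b3@10:L b4@11:R b5@12:L b6@13:R]
Beat 8 (L): throw ball1 h=8 -> lands@16:L; in-air after throw: [b2@9:R b3@10:L b4@11:R b5@12:L b6@13:R b1@16:L]
Beat 9 (R): throw ball2 h=8 -> lands@17:R; in-air after throw: [b3@10:L b4@11:R b5@12:L b6@13:R b1@16:L b2@17:R]
Beat 10 (L): throw ball3 h=4 -> lands@14:L; in-air after throw: [b4@11:R b5@12:L b6@13:R b3@14:L b1@16:L b2@17:R]
Beat 11 (R): throw ball4 h=4 -> lands@15:R; in-air after throw: [b5@12:L b6@13:R b3@14:L b4@15:R b1@16:L b2@17:R]
Ball 4: thrown@3 h=4 -> first land @7; rethrown@7 h=4 -> second land @11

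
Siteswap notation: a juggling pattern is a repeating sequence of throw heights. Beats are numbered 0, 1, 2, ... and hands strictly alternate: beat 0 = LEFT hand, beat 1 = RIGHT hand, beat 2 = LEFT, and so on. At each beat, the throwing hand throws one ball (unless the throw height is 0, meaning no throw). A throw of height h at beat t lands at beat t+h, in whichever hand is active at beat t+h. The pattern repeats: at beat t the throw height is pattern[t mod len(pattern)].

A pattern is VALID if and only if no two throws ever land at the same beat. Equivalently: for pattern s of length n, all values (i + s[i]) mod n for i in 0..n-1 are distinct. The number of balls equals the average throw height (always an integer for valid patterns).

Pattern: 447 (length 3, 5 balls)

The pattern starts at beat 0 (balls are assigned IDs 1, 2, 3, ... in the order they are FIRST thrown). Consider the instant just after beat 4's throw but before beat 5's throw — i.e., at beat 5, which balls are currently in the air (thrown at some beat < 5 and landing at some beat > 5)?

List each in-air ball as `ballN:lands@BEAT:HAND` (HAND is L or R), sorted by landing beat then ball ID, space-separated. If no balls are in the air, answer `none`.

Answer: ball4:lands@7:R ball1:lands@8:L ball3:lands@9:R

Derivation:
Beat 0 (L): throw ball1 h=4 -> lands@4:L; in-air after throw: [b1@4:L]
Beat 1 (R): throw ball2 h=4 -> lands@5:R; in-air after throw: [b1@4:L b2@5:R]
Beat 2 (L): throw ball3 h=7 -> lands@9:R; in-air after throw: [b1@4:L b2@5:R b3@9:R]
Beat 3 (R): throw ball4 h=4 -> lands@7:R; in-air after throw: [b1@4:L b2@5:R b4@7:R b3@9:R]
Beat 4 (L): throw ball1 h=4 -> lands@8:L; in-air after throw: [b2@5:R b4@7:R b1@8:L b3@9:R]
Beat 5 (R): throw ball2 h=7 -> lands@12:L; in-air after throw: [b4@7:R b1@8:L b3@9:R b2@12:L]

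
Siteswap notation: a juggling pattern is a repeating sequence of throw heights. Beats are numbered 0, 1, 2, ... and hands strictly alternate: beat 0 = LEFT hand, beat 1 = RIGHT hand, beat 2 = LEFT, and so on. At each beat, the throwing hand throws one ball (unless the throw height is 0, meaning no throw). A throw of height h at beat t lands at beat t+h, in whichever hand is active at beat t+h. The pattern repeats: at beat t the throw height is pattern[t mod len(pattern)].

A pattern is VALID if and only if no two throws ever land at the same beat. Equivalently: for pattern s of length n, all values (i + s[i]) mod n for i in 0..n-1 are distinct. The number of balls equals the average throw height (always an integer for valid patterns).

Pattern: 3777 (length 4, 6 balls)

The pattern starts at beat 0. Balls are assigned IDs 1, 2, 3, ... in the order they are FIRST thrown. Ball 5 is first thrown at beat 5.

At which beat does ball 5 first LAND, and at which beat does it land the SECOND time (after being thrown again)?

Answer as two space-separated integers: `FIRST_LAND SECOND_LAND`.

Answer: 12 15

Derivation:
Beat 0 (L): throw ball1 h=3 -> lands@3:R; in-air after throw: [b1@3:R]
Beat 1 (R): throw ball2 h=7 -> lands@8:L; in-air after throw: [b1@3:R b2@8:L]
Beat 2 (L): throw ball3 h=7 -> lands@9:R; in-air after throw: [b1@3:R b2@8:L b3@9:R]
Beat 3 (R): throw ball1 h=7 -> lands@10:L; in-air after throw: [b2@8:L b3@9:R b1@10:L]
Beat 4 (L): throw ball4 h=3 -> lands@7:R; in-air after throw: [b4@7:R b2@8:L b3@9:R b1@10:L]
Beat 5 (R): throw ball5 h=7 -> lands@12:L; in-air after throw: [b4@7:R b2@8:L b3@9:R b1@10:L b5@12:L]
Beat 6 (L): throw ball6 h=7 -> lands@13:R; in-air after throw: [b4@7:R b2@8:L b3@9:R b1@10:L b5@12:L b6@13:R]
Beat 7 (R): throw ball4 h=7 -> lands@14:L; in-air after throw: [b2@8:L b3@9:R b1@10:L b5@12:L b6@13:R b4@14:L]
Beat 8 (L): throw ball2 h=3 -> lands@11:R; in-air after throw: [b3@9:R b1@10:L b2@11:R b5@12:L b6@13:R b4@14:L]
Beat 9 (R): throw ball3 h=7 -> lands@16:L; in-air after throw: [b1@10:L b2@11:R b5@12:L b6@13:R b4@14:L b3@16:L]
Beat 10 (L): throw ball1 h=7 -> lands@17:R; in-air after throw: [b2@11:R b5@12:L b6@13:R b4@14:L b3@16:L b1@17:R]
Beat 11 (R): throw ball2 h=7 -> lands@18:L; in-air after throw: [b5@12:L b6@13:R b4@14:L b3@16:L b1@17:R b2@18:L]
Beat 12 (L): throw ball5 h=3 -> lands@15:R; in-air after throw: [b6@13:R b4@14:L b5@15:R b3@16:L b1@17:R b2@18:L]
Beat 13 (R): throw ball6 h=7 -> lands@20:L; in-air after throw: [b4@14:L b5@15:R b3@16:L b1@17:R b2@18:L b6@20:L]
Beat 14 (L): throw ball4 h=7 -> lands@21:R; in-air after throw: [b5@15:R b3@16:L b1@17:R b2@18:L b6@20:L b4@21:R]
Beat 15 (R): throw ball5 h=7 -> lands@22:L; in-air after throw: [b3@16:L b1@17:R b2@18:L b6@20:L b4@21:R b5@22:L]
Ball 5: thrown@5 h=7 -> first land @12; rethrown@12 h=3 -> second land @15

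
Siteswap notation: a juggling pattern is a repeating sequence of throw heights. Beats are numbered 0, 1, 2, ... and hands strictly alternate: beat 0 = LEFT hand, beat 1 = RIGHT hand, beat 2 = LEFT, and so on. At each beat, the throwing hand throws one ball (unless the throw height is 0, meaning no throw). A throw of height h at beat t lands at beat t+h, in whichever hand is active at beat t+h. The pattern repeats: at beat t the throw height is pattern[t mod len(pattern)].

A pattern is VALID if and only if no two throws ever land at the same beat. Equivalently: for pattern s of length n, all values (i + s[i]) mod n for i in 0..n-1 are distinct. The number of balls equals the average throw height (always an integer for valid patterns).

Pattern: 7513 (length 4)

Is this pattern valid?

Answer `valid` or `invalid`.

Answer: invalid

Derivation:
i=0: (i + s[i]) mod n = (0 + 7) mod 4 = 3
i=1: (i + s[i]) mod n = (1 + 5) mod 4 = 2
i=2: (i + s[i]) mod n = (2 + 1) mod 4 = 3
i=3: (i + s[i]) mod n = (3 + 3) mod 4 = 2
Residues: [3, 2, 3, 2], distinct: False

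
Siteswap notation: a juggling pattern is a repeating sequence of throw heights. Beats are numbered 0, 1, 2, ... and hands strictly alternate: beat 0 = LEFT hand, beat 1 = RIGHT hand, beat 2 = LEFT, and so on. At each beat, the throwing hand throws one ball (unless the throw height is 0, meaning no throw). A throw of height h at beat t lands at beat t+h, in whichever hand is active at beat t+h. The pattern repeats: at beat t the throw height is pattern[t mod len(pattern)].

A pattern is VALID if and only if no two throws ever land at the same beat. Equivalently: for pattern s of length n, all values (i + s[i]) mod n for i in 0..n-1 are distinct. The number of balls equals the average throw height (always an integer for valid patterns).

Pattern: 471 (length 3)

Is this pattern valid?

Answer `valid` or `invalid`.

Answer: valid

Derivation:
i=0: (i + s[i]) mod n = (0 + 4) mod 3 = 1
i=1: (i + s[i]) mod n = (1 + 7) mod 3 = 2
i=2: (i + s[i]) mod n = (2 + 1) mod 3 = 0
Residues: [1, 2, 0], distinct: True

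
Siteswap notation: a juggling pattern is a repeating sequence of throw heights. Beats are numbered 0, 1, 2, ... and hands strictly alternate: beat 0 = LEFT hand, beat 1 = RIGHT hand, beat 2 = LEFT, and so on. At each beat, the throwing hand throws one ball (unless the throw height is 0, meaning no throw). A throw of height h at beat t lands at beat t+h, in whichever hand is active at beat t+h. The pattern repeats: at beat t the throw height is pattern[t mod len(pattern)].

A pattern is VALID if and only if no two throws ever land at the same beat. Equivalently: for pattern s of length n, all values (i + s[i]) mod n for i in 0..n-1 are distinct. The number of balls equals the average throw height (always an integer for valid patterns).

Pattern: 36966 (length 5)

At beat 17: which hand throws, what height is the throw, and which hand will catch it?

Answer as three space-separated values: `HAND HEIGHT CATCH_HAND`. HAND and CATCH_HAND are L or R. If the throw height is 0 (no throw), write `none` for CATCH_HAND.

Beat 17: 17 mod 2 = 1, so hand = R
Throw height = pattern[17 mod 5] = pattern[2] = 9
Lands at beat 17+9=26, 26 mod 2 = 0, so catch hand = L

Answer: R 9 L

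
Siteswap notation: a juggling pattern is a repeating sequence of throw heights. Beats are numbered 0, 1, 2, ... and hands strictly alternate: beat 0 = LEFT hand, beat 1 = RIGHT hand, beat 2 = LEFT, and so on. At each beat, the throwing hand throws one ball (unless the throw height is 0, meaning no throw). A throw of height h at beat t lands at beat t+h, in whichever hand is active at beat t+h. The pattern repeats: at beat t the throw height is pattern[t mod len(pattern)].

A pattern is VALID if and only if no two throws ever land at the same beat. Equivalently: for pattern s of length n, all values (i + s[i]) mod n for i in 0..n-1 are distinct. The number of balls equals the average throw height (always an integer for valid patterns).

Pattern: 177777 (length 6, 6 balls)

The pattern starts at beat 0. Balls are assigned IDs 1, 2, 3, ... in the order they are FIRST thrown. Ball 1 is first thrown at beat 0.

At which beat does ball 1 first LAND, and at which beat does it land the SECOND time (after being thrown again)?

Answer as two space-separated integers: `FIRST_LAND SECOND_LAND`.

Answer: 1 8

Derivation:
Beat 0 (L): throw ball1 h=1 -> lands@1:R; in-air after throw: [b1@1:R]
Beat 1 (R): throw ball1 h=7 -> lands@8:L; in-air after throw: [b1@8:L]
Beat 2 (L): throw ball2 h=7 -> lands@9:R; in-air after throw: [b1@8:L b2@9:R]
Beat 3 (R): throw ball3 h=7 -> lands@10:L; in-air after throw: [b1@8:L b2@9:R b3@10:L]
Beat 4 (L): throw ball4 h=7 -> lands@11:R; in-air after throw: [b1@8:L b2@9:R b3@10:L b4@11:R]
Beat 5 (R): throw ball5 h=7 -> lands@12:L; in-air after throw: [b1@8:L b2@9:R b3@10:L b4@11:R b5@12:L]
Beat 6 (L): throw ball6 h=1 -> lands@7:R; in-air after throw: [b6@7:R b1@8:L b2@9:R b3@10:L b4@11:R b5@12:L]
Beat 7 (R): throw ball6 h=7 -> lands@14:L; in-air after throw: [b1@8:L b2@9:R b3@10:L b4@11:R b5@12:L b6@14:L]
Beat 8 (L): throw ball1 h=7 -> lands@15:R; in-air after throw: [b2@9:R b3@10:L b4@11:R b5@12:L b6@14:L b1@15:R]
Ball 1: thrown@0 h=1 -> first land @1; rethrown@1 h=7 -> second land @8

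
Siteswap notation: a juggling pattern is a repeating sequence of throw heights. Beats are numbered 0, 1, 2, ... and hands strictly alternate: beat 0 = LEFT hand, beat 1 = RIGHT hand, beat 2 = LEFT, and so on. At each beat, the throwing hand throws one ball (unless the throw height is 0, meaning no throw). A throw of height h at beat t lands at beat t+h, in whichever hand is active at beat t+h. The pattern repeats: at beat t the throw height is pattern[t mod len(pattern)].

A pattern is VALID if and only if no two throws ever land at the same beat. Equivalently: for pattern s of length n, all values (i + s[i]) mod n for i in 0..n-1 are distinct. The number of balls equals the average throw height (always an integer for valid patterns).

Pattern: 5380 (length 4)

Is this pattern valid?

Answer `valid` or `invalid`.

i=0: (i + s[i]) mod n = (0 + 5) mod 4 = 1
i=1: (i + s[i]) mod n = (1 + 3) mod 4 = 0
i=2: (i + s[i]) mod n = (2 + 8) mod 4 = 2
i=3: (i + s[i]) mod n = (3 + 0) mod 4 = 3
Residues: [1, 0, 2, 3], distinct: True

Answer: valid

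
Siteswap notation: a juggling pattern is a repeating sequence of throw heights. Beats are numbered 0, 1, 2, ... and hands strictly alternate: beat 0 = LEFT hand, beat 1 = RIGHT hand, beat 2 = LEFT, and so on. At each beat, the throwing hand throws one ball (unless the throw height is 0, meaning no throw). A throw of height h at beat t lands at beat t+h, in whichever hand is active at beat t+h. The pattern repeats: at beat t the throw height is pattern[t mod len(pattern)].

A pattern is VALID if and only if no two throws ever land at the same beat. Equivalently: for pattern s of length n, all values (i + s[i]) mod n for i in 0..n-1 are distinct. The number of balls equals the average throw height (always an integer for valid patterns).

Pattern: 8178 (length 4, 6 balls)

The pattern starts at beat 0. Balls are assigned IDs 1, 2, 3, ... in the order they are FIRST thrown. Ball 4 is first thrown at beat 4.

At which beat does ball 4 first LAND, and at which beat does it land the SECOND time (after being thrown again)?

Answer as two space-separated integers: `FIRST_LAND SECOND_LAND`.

Beat 0 (L): throw ball1 h=8 -> lands@8:L; in-air after throw: [b1@8:L]
Beat 1 (R): throw ball2 h=1 -> lands@2:L; in-air after throw: [b2@2:L b1@8:L]
Beat 2 (L): throw ball2 h=7 -> lands@9:R; in-air after throw: [b1@8:L b2@9:R]
Beat 3 (R): throw ball3 h=8 -> lands@11:R; in-air after throw: [b1@8:L b2@9:R b3@11:R]
Beat 4 (L): throw ball4 h=8 -> lands@12:L; in-air after throw: [b1@8:L b2@9:R b3@11:R b4@12:L]
Beat 5 (R): throw ball5 h=1 -> lands@6:L; in-air after throw: [b5@6:L b1@8:L b2@9:R b3@11:R b4@12:L]
Beat 6 (L): throw ball5 h=7 -> lands@13:R; in-air after throw: [b1@8:L b2@9:R b3@11:R b4@12:L b5@13:R]
Beat 7 (R): throw ball6 h=8 -> lands@15:R; in-air after throw: [b1@8:L b2@9:R b3@11:R b4@12:L b5@13:R b6@15:R]
Beat 8 (L): throw ball1 h=8 -> lands@16:L; in-air after throw: [b2@9:R b3@11:R b4@12:L b5@13:R b6@15:R b1@16:L]
Beat 9 (R): throw ball2 h=1 -> lands@10:L; in-air after throw: [b2@10:L b3@11:R b4@12:L b5@13:R b6@15:R b1@16:L]
Beat 10 (L): throw ball2 h=7 -> lands@17:R; in-air after throw: [b3@11:R b4@12:L b5@13:R b6@15:R b1@16:L b2@17:R]
Beat 11 (R): throw ball3 h=8 -> lands@19:R; in-air after throw: [b4@12:L b5@13:R b6@15:R b1@16:L b2@17:R b3@19:R]
Beat 12 (L): throw ball4 h=8 -> lands@20:L; in-air after throw: [b5@13:R b6@15:R b1@16:L b2@17:R b3@19:R b4@20:L]
Beat 13 (R): throw ball5 h=1 -> lands@14:L; in-air after throw: [b5@14:L b6@15:R b1@16:L b2@17:R b3@19:R b4@20:L]
Beat 14 (L): throw ball5 h=7 -> lands@21:R; in-air after throw: [b6@15:R b1@16:L b2@17:R b3@19:R b4@20:L b5@21:R]
Beat 15 (R): throw ball6 h=8 -> lands@23:R; in-air after throw: [b1@16:L b2@17:R b3@19:R b4@20:L b5@21:R b6@23:R]
Beat 16 (L): throw ball1 h=8 -> lands@24:L; in-air after throw: [b2@17:R b3@19:R b4@20:L b5@21:R b6@23:R b1@24:L]
Beat 17 (R): throw ball2 h=1 -> lands@18:L; in-air after throw: [b2@18:L b3@19:R b4@20:L b5@21:R b6@23:R b1@24:L]
Ball 4: thrown@4 h=8 -> first land @12; rethrown@12 h=8 -> second land @20

Answer: 12 20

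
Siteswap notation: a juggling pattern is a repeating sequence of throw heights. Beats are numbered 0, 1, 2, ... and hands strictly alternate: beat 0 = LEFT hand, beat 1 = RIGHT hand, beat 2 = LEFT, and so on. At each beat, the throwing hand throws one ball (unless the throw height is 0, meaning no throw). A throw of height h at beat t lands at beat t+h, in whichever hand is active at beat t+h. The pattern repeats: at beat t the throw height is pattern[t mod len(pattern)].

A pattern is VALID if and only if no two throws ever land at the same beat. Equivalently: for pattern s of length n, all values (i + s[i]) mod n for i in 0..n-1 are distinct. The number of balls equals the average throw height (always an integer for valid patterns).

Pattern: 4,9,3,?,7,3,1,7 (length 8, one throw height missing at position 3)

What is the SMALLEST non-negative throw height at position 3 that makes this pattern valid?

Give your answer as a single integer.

i=0: (0 + 4) mod 8 = 4
i=1: (1 + 9) mod 8 = 2
i=2: (2 + 3) mod 8 = 5
i=3: s[i]=? (unknown)
i=4: (4 + 7) mod 8 = 3
i=5: (5 + 3) mod 8 = 0
i=6: (6 + 1) mod 8 = 7
i=7: (7 + 7) mod 8 = 6
Known residues: [0, 2, 3, 4, 5, 6, 7]; need a permutation of 0..7, so missing residue r = 1
Need (3 + s) mod 8 = 1; smallest s = (1 - 3) mod 8 = 6

Answer: 6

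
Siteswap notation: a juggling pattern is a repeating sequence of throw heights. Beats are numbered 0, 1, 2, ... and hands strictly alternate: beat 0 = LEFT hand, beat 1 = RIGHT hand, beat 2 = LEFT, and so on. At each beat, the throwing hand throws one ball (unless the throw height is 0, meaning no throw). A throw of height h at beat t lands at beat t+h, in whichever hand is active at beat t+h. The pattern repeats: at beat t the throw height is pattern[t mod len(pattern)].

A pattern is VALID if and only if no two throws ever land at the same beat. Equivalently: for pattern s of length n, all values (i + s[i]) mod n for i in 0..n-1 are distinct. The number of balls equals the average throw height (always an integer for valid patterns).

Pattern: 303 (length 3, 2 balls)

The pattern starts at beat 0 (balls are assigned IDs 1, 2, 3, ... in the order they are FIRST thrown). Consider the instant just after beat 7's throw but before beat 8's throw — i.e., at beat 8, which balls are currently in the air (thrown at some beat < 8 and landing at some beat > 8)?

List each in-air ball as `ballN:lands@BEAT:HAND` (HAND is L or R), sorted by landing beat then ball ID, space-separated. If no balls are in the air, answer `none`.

Beat 0 (L): throw ball1 h=3 -> lands@3:R; in-air after throw: [b1@3:R]
Beat 2 (L): throw ball2 h=3 -> lands@5:R; in-air after throw: [b1@3:R b2@5:R]
Beat 3 (R): throw ball1 h=3 -> lands@6:L; in-air after throw: [b2@5:R b1@6:L]
Beat 5 (R): throw ball2 h=3 -> lands@8:L; in-air after throw: [b1@6:L b2@8:L]
Beat 6 (L): throw ball1 h=3 -> lands@9:R; in-air after throw: [b2@8:L b1@9:R]
Beat 8 (L): throw ball2 h=3 -> lands@11:R; in-air after throw: [b1@9:R b2@11:R]

Answer: ball1:lands@9:R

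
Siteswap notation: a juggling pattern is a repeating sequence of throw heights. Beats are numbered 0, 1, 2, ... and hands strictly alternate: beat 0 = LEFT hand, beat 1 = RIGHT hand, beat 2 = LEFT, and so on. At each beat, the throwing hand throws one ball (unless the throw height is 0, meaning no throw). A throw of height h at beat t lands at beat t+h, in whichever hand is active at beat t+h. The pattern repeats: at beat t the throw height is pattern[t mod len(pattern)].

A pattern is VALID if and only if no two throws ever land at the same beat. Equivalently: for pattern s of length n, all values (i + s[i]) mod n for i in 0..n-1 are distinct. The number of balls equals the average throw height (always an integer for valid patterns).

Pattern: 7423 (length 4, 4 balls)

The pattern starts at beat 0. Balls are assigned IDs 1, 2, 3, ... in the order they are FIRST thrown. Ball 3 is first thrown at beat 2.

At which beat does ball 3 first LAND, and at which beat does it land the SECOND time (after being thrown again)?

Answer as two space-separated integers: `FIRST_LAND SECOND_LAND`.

Beat 0 (L): throw ball1 h=7 -> lands@7:R; in-air after throw: [b1@7:R]
Beat 1 (R): throw ball2 h=4 -> lands@5:R; in-air after throw: [b2@5:R b1@7:R]
Beat 2 (L): throw ball3 h=2 -> lands@4:L; in-air after throw: [b3@4:L b2@5:R b1@7:R]
Beat 3 (R): throw ball4 h=3 -> lands@6:L; in-air after throw: [b3@4:L b2@5:R b4@6:L b1@7:R]
Beat 4 (L): throw ball3 h=7 -> lands@11:R; in-air after throw: [b2@5:R b4@6:L b1@7:R b3@11:R]
Beat 5 (R): throw ball2 h=4 -> lands@9:R; in-air after throw: [b4@6:L b1@7:R b2@9:R b3@11:R]
Beat 6 (L): throw ball4 h=2 -> lands@8:L; in-air after throw: [b1@7:R b4@8:L b2@9:R b3@11:R]
Beat 7 (R): throw ball1 h=3 -> lands@10:L; in-air after throw: [b4@8:L b2@9:R b1@10:L b3@11:R]
Beat 8 (L): throw ball4 h=7 -> lands@15:R; in-air after throw: [b2@9:R b1@10:L b3@11:R b4@15:R]
Beat 9 (R): throw ball2 h=4 -> lands@13:R; in-air after throw: [b1@10:L b3@11:R b2@13:R b4@15:R]
Beat 10 (L): throw ball1 h=2 -> lands@12:L; in-air after throw: [b3@11:R b1@12:L b2@13:R b4@15:R]
Beat 11 (R): throw ball3 h=3 -> lands@14:L; in-air after throw: [b1@12:L b2@13:R b3@14:L b4@15:R]
Ball 3: thrown@2 h=2 -> first land @4; rethrown@4 h=7 -> second land @11

Answer: 4 11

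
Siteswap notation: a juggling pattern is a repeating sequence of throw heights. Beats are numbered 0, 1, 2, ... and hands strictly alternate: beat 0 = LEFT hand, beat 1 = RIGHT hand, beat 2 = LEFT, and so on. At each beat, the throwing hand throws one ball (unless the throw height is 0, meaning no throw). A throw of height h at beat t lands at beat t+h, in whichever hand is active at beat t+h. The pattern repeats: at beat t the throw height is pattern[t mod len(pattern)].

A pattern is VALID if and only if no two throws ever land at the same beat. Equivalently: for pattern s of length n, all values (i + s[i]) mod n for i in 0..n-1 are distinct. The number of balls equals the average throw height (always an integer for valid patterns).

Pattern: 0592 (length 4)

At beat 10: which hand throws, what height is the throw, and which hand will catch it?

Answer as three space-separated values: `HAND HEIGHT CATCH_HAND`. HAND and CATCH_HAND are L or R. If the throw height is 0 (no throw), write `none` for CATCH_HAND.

Beat 10: 10 mod 2 = 0, so hand = L
Throw height = pattern[10 mod 4] = pattern[2] = 9
Lands at beat 10+9=19, 19 mod 2 = 1, so catch hand = R

Answer: L 9 R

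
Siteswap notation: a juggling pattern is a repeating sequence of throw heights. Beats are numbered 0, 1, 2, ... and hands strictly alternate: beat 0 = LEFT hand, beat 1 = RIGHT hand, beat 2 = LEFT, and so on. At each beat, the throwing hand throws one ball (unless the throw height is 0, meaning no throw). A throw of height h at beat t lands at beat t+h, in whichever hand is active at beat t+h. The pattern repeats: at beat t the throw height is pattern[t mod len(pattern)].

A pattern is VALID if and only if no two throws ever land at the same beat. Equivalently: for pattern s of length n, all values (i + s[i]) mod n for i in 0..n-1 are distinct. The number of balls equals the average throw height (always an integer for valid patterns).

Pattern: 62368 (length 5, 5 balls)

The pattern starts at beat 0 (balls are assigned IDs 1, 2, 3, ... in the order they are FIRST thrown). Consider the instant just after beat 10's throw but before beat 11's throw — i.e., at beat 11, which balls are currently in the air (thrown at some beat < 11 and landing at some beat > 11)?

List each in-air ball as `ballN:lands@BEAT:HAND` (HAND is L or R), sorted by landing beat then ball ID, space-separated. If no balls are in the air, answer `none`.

Beat 0 (L): throw ball1 h=6 -> lands@6:L; in-air after throw: [b1@6:L]
Beat 1 (R): throw ball2 h=2 -> lands@3:R; in-air after throw: [b2@3:R b1@6:L]
Beat 2 (L): throw ball3 h=3 -> lands@5:R; in-air after throw: [b2@3:R b3@5:R b1@6:L]
Beat 3 (R): throw ball2 h=6 -> lands@9:R; in-air after throw: [b3@5:R b1@6:L b2@9:R]
Beat 4 (L): throw ball4 h=8 -> lands@12:L; in-air after throw: [b3@5:R b1@6:L b2@9:R b4@12:L]
Beat 5 (R): throw ball3 h=6 -> lands@11:R; in-air after throw: [b1@6:L b2@9:R b3@11:R b4@12:L]
Beat 6 (L): throw ball1 h=2 -> lands@8:L; in-air after throw: [b1@8:L b2@9:R b3@11:R b4@12:L]
Beat 7 (R): throw ball5 h=3 -> lands@10:L; in-air after throw: [b1@8:L b2@9:R b5@10:L b3@11:R b4@12:L]
Beat 8 (L): throw ball1 h=6 -> lands@14:L; in-air after throw: [b2@9:R b5@10:L b3@11:R b4@12:L b1@14:L]
Beat 9 (R): throw ball2 h=8 -> lands@17:R; in-air after throw: [b5@10:L b3@11:R b4@12:L b1@14:L b2@17:R]
Beat 10 (L): throw ball5 h=6 -> lands@16:L; in-air after throw: [b3@11:R b4@12:L b1@14:L b5@16:L b2@17:R]
Beat 11 (R): throw ball3 h=2 -> lands@13:R; in-air after throw: [b4@12:L b3@13:R b1@14:L b5@16:L b2@17:R]

Answer: ball4:lands@12:L ball1:lands@14:L ball5:lands@16:L ball2:lands@17:R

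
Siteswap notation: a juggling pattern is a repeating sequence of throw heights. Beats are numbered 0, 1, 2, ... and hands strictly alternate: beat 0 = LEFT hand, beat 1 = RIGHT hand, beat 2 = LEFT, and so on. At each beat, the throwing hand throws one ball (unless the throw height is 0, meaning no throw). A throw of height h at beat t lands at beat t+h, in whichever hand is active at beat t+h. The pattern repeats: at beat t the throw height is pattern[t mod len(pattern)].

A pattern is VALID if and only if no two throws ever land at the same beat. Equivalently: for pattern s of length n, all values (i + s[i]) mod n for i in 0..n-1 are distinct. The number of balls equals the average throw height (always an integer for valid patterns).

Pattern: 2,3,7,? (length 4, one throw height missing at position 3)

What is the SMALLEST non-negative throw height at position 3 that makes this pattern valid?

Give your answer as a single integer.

i=0: (0 + 2) mod 4 = 2
i=1: (1 + 3) mod 4 = 0
i=2: (2 + 7) mod 4 = 1
i=3: s[i]=? (unknown)
Known residues: [0, 1, 2]; need a permutation of 0..3, so missing residue r = 3
Need (3 + s) mod 4 = 3; smallest s = (3 - 3) mod 4 = 0

Answer: 0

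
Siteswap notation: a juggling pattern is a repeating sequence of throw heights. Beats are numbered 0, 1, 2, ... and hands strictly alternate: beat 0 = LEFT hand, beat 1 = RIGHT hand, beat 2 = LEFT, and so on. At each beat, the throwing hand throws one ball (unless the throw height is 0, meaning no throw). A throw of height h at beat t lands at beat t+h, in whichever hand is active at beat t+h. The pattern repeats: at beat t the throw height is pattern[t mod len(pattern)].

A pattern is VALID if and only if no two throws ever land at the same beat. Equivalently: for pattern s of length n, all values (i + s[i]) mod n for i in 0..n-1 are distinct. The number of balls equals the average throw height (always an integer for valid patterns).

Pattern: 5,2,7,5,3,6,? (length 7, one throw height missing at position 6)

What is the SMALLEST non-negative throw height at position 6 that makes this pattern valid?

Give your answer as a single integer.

i=0: (0 + 5) mod 7 = 5
i=1: (1 + 2) mod 7 = 3
i=2: (2 + 7) mod 7 = 2
i=3: (3 + 5) mod 7 = 1
i=4: (4 + 3) mod 7 = 0
i=5: (5 + 6) mod 7 = 4
i=6: s[i]=? (unknown)
Known residues: [0, 1, 2, 3, 4, 5]; need a permutation of 0..6, so missing residue r = 6
Need (6 + s) mod 7 = 6; smallest s = (6 - 6) mod 7 = 0

Answer: 0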